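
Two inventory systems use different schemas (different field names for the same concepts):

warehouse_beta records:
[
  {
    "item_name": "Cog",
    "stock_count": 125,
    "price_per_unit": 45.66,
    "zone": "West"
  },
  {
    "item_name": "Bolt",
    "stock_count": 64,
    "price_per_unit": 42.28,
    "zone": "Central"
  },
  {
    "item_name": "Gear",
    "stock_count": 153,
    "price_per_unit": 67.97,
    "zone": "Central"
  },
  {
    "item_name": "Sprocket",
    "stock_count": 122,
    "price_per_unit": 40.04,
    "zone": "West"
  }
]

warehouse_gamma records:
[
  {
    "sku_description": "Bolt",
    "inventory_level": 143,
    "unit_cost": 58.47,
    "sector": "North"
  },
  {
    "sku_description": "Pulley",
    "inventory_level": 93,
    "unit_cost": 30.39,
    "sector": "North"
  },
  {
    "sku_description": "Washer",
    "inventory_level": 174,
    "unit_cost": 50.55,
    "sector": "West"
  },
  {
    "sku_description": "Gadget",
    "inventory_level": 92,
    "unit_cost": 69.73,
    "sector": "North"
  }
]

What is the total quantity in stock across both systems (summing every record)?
966

To reconcile these schemas, identify the field holding the quantity in stock in each system:
1. In warehouse_beta it is "stock_count"
2. In warehouse_gamma it is "inventory_level"

From warehouse_beta: 125 + 64 + 153 + 122 = 464
From warehouse_gamma: 143 + 93 + 174 + 92 = 502

Total: 464 + 502 = 966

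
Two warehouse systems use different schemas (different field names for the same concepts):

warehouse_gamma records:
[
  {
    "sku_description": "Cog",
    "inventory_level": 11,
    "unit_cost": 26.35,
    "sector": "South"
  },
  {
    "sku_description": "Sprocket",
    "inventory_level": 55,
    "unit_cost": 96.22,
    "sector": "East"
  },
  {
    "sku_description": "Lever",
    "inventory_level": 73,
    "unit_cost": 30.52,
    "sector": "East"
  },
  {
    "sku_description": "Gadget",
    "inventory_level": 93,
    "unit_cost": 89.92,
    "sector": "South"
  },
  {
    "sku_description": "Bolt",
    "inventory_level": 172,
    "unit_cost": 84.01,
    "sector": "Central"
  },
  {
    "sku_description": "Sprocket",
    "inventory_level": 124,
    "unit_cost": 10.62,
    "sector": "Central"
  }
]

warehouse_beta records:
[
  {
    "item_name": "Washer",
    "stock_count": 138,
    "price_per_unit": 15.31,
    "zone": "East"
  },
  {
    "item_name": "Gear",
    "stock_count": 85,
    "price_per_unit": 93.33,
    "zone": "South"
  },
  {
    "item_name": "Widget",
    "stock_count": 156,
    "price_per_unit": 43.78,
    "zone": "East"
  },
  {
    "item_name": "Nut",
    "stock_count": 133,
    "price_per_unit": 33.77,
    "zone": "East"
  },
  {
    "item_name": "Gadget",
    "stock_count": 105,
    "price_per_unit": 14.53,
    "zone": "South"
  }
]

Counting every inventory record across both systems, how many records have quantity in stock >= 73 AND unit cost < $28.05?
3

Schema mappings:
- "inventory_level" (warehouse_gamma) = "stock_count" (warehouse_beta) = quantity
- "unit_cost" (warehouse_gamma) = "price_per_unit" (warehouse_beta) = unit cost

Records meeting both conditions in warehouse_gamma: 1
Records meeting both conditions in warehouse_beta: 2

Total: 1 + 2 = 3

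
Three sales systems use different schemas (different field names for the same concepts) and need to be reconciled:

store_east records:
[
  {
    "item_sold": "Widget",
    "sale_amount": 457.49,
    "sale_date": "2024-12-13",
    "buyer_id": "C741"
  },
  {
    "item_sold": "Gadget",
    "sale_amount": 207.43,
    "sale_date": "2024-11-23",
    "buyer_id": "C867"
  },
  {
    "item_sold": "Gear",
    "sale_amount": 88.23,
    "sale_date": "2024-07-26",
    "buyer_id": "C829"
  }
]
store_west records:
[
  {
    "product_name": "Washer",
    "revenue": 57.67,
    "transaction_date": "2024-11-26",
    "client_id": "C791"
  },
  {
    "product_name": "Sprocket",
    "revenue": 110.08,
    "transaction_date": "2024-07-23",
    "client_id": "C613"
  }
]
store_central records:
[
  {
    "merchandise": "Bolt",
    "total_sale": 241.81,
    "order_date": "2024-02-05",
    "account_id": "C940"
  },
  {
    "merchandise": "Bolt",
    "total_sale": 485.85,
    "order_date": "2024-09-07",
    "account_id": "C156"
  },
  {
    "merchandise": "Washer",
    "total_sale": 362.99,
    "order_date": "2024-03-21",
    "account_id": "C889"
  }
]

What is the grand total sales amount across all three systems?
2011.55

Schema reconciliation - all amount fields map to sale amount:

store_east (sale_amount): 753.15
store_west (revenue): 167.75
store_central (total_sale): 1090.65

Grand total: 2011.55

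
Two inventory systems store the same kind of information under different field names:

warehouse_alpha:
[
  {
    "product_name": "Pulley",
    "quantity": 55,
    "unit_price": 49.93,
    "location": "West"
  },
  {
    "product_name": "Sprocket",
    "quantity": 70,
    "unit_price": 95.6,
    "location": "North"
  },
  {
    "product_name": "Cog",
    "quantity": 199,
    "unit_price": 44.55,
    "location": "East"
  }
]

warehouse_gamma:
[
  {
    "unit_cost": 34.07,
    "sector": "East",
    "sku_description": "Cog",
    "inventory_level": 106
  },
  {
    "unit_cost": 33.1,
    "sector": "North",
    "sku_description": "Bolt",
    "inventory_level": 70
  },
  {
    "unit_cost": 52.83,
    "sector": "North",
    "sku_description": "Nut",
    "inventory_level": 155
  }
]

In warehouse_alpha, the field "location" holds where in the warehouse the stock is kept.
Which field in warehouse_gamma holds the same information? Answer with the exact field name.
sector

In warehouse_alpha, "location" holds where in the warehouse the stock is kept.
The fields in warehouse_gamma are: "unit_cost", "sector", "sku_description", "inventory_level".
"sector" is the match: the name refers to the same concept and its values are area labels (e.g. 'East', 'North').
The other fields ("unit_cost", "sku_description", "inventory_level") hold different kinds of data.

So "location" in warehouse_alpha corresponds to "sector" in warehouse_gamma.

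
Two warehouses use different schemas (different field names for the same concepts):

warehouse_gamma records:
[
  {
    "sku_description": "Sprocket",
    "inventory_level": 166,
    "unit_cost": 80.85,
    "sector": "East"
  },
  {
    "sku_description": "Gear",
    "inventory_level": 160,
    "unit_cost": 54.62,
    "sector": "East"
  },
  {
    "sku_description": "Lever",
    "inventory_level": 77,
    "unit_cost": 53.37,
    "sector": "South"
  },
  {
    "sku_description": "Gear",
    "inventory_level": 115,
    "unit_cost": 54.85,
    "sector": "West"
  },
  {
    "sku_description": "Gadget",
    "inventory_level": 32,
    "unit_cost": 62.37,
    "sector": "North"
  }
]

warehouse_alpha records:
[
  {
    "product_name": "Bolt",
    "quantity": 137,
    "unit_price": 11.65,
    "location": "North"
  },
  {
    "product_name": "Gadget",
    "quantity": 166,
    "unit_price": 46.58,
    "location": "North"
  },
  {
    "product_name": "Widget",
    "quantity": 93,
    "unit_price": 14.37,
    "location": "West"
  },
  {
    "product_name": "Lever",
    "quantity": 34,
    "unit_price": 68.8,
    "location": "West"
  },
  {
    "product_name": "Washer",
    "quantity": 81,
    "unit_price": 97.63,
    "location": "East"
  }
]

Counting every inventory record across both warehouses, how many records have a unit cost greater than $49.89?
7

Schema mapping: "unit_cost" (warehouse_gamma) = "unit_price" (warehouse_alpha) = unit cost

Records > $49.89 in warehouse_gamma: 5
Records > $49.89 in warehouse_alpha: 2

Total count: 5 + 2 = 7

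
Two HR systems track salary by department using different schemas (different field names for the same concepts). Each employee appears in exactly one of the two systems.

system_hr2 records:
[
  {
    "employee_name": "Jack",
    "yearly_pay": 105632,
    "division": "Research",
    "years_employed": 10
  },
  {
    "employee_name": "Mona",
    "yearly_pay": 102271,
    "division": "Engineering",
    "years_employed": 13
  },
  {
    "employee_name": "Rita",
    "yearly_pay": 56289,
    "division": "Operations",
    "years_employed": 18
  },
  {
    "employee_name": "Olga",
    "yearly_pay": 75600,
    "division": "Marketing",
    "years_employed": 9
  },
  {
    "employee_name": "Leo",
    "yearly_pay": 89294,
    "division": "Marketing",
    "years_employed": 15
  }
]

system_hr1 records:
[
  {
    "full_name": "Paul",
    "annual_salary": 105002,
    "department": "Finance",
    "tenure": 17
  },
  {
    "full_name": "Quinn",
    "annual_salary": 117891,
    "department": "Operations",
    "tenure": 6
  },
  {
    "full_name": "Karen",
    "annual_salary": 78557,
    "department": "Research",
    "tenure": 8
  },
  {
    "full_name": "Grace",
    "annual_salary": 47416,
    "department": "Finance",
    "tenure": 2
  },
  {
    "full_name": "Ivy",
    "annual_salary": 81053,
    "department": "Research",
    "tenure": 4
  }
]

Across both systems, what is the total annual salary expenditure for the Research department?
265242

Schema mappings:
- "division" (system_hr2) = "department" (system_hr1) = department
- "yearly_pay" (system_hr2) = "annual_salary" (system_hr1) = salary

Research salaries from system_hr2: 105632
Research salaries from system_hr1: 159610

Total: 105632 + 159610 = 265242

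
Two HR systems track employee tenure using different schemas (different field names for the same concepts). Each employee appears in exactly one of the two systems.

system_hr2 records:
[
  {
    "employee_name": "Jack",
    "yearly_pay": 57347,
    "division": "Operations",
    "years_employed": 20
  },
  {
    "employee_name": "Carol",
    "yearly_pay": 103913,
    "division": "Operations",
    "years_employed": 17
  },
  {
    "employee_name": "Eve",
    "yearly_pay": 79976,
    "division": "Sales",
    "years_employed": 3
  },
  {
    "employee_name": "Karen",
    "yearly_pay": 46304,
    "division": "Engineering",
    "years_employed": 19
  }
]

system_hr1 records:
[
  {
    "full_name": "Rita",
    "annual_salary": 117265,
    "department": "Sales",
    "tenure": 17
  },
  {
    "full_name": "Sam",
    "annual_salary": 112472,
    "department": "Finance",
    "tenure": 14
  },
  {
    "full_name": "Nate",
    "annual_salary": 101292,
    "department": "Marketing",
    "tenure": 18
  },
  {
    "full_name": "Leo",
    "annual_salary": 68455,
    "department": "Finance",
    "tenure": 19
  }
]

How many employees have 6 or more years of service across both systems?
7

Reconcile schemas: "years_employed" (system_hr2) = "tenure" (system_hr1) = years of service

From system_hr2: 3 employees with >= 6 years
From system_hr1: 4 employees with >= 6 years

Total: 3 + 4 = 7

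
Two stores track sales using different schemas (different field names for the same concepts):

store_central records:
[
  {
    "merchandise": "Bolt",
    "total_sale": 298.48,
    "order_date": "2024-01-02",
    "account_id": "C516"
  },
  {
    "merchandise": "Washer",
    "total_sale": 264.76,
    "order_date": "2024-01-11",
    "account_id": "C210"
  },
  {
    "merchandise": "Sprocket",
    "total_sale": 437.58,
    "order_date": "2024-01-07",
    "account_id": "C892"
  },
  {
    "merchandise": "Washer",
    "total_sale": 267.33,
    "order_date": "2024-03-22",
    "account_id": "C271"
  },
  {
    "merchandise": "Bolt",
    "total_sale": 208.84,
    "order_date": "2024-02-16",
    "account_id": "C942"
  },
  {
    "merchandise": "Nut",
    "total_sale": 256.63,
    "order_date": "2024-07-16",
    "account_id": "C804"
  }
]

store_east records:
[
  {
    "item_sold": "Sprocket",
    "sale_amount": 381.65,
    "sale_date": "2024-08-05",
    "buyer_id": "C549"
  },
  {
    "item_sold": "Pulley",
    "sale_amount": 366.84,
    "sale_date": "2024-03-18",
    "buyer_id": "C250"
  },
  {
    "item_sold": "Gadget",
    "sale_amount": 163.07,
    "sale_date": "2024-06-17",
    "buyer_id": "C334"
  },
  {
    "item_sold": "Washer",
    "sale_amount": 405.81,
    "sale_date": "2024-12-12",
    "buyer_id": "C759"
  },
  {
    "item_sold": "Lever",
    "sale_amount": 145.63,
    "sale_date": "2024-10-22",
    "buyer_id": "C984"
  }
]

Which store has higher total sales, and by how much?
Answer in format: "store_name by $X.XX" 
store_central by $270.62

Schema mapping: "total_sale" (store_central) = "sale_amount" (store_east) = sale amount

Total for store_central: 1733.62
Total for store_east: 1463.00

Difference: |1733.62 - 1463.00| = 270.62
store_central has higher sales by $270.62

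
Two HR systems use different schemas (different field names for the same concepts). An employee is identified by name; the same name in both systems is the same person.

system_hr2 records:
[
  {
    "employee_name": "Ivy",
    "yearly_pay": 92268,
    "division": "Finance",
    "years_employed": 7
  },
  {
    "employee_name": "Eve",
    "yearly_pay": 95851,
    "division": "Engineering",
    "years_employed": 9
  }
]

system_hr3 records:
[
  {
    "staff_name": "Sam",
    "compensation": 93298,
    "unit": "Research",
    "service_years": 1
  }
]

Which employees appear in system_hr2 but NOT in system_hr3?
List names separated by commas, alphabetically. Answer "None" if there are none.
Eve, Ivy

Schema mapping: "employee_name" (system_hr2) = "staff_name" (system_hr3) = employee name

Names in system_hr2: ['Eve', 'Ivy']
Names in system_hr3: ['Sam']

In system_hr2 but not system_hr3: ['Eve', 'Ivy']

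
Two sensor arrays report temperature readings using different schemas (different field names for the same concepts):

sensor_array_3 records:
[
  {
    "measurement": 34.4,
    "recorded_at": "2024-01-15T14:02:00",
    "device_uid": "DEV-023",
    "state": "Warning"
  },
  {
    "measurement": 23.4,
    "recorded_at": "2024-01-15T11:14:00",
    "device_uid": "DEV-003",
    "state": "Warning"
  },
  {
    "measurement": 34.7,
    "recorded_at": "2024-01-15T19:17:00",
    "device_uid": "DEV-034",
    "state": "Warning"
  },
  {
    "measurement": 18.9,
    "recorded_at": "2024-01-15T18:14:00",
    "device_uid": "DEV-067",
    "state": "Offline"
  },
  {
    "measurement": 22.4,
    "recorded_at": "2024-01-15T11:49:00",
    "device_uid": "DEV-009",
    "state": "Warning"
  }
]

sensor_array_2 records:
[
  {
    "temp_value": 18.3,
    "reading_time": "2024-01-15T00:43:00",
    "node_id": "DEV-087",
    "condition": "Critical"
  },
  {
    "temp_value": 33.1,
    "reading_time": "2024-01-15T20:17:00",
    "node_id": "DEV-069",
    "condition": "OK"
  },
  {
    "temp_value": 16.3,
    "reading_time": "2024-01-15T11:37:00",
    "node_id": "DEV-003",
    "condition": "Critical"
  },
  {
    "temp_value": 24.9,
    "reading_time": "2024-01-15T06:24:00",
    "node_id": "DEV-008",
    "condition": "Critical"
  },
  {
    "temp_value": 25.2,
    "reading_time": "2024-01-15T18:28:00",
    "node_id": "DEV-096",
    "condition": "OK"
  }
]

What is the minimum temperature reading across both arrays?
16.3

Schema mapping: "measurement" (sensor_array_3) = "temp_value" (sensor_array_2) = temperature reading

Minimum in sensor_array_3: 18.9
Minimum in sensor_array_2: 16.3

Overall minimum: min(18.9, 16.3) = 16.3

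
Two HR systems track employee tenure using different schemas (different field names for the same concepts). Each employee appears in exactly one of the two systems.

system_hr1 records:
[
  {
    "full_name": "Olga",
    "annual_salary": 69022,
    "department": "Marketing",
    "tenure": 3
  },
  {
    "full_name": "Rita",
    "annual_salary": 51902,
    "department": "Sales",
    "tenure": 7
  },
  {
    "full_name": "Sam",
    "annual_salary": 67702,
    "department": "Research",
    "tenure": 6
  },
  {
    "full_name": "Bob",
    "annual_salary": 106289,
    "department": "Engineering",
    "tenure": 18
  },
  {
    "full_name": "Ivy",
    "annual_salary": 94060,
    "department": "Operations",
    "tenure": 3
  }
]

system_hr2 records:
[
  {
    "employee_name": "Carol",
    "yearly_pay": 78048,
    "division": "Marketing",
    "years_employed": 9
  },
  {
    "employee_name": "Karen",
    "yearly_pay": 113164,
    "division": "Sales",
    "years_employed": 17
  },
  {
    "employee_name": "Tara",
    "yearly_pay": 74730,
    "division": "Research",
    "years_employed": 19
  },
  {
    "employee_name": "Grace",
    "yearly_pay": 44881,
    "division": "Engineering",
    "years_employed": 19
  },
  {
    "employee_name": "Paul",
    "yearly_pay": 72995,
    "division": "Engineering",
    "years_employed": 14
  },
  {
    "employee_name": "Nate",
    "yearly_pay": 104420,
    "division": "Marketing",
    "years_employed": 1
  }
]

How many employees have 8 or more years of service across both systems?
6

Reconcile schemas: "tenure" (system_hr1) = "years_employed" (system_hr2) = years of service

From system_hr1: 1 employees with >= 8 years
From system_hr2: 5 employees with >= 8 years

Total: 1 + 5 = 6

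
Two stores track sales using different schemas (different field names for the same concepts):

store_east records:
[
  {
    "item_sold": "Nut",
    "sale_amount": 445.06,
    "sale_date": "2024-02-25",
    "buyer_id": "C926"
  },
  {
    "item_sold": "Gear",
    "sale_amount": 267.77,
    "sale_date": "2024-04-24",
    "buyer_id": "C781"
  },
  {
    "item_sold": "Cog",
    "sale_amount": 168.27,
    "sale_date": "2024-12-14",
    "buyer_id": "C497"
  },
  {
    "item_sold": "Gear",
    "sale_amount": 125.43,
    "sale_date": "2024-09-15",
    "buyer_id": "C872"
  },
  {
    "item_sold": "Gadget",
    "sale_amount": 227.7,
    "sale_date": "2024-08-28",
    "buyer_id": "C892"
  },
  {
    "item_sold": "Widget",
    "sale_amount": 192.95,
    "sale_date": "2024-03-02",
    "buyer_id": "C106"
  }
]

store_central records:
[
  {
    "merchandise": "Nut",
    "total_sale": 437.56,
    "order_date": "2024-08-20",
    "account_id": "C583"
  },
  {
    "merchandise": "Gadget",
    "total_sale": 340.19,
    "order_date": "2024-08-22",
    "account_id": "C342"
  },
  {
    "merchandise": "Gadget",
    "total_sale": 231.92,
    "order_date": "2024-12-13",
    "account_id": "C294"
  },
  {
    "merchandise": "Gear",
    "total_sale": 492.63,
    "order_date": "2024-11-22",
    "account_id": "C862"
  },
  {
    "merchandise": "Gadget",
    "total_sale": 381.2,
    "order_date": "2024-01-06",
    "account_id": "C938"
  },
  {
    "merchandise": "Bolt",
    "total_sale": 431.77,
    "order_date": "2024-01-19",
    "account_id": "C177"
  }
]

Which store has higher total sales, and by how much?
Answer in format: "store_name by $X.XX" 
store_central by $888.09

Schema mapping: "sale_amount" (store_east) = "total_sale" (store_central) = sale amount

Total for store_east: 1427.18
Total for store_central: 2315.27

Difference: |1427.18 - 2315.27| = 888.09
store_central has higher sales by $888.09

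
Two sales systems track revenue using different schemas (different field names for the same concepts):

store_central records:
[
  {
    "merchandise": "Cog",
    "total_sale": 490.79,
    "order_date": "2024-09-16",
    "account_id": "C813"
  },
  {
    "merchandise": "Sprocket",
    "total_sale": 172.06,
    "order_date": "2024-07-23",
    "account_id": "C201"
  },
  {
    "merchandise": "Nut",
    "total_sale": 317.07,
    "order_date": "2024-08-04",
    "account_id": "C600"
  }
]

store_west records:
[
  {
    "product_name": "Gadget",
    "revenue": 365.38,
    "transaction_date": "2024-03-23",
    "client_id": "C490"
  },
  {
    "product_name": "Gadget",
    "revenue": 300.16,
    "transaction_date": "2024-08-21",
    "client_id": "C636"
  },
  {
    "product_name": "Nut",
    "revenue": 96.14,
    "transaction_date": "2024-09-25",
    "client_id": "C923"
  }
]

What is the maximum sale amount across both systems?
490.79

Reconcile: "total_sale" (store_central) = "revenue" (store_west) = sale amount

Maximum in store_central: 490.79
Maximum in store_west: 365.38

Overall maximum: max(490.79, 365.38) = 490.79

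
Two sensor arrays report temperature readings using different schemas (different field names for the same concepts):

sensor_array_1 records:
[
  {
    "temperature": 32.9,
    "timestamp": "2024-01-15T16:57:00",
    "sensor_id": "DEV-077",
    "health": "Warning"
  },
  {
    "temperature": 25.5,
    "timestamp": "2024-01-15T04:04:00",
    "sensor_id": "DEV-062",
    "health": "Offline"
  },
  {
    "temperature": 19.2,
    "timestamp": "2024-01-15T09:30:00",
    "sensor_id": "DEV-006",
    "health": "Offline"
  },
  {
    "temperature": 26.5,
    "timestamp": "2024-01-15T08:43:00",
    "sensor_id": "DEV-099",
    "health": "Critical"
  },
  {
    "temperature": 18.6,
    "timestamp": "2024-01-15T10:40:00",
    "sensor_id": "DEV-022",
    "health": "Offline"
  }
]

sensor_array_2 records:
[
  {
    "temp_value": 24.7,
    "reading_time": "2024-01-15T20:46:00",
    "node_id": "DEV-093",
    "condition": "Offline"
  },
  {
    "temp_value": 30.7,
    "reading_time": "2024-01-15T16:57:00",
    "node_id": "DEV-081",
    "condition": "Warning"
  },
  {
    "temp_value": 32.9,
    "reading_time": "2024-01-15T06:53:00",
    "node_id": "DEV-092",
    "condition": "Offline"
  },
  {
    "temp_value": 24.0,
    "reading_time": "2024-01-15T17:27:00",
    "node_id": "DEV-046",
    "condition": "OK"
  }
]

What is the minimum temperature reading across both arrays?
18.6

Schema mapping: "temperature" (sensor_array_1) = "temp_value" (sensor_array_2) = temperature reading

Minimum in sensor_array_1: 18.6
Minimum in sensor_array_2: 24.0

Overall minimum: min(18.6, 24.0) = 18.6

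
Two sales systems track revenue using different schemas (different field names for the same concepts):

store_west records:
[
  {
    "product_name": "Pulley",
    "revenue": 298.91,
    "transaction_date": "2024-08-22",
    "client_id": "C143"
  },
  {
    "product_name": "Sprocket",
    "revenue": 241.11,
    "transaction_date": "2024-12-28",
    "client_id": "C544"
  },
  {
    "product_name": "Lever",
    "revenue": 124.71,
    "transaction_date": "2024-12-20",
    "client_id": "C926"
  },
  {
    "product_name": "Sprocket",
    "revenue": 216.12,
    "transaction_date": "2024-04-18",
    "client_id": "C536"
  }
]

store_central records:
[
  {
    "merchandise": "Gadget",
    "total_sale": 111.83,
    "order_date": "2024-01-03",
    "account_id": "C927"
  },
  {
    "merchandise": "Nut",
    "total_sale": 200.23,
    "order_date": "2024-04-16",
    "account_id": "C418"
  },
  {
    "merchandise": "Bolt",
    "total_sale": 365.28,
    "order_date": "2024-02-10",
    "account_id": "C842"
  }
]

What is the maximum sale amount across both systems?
365.28

Reconcile: "revenue" (store_west) = "total_sale" (store_central) = sale amount

Maximum in store_west: 298.91
Maximum in store_central: 365.28

Overall maximum: max(298.91, 365.28) = 365.28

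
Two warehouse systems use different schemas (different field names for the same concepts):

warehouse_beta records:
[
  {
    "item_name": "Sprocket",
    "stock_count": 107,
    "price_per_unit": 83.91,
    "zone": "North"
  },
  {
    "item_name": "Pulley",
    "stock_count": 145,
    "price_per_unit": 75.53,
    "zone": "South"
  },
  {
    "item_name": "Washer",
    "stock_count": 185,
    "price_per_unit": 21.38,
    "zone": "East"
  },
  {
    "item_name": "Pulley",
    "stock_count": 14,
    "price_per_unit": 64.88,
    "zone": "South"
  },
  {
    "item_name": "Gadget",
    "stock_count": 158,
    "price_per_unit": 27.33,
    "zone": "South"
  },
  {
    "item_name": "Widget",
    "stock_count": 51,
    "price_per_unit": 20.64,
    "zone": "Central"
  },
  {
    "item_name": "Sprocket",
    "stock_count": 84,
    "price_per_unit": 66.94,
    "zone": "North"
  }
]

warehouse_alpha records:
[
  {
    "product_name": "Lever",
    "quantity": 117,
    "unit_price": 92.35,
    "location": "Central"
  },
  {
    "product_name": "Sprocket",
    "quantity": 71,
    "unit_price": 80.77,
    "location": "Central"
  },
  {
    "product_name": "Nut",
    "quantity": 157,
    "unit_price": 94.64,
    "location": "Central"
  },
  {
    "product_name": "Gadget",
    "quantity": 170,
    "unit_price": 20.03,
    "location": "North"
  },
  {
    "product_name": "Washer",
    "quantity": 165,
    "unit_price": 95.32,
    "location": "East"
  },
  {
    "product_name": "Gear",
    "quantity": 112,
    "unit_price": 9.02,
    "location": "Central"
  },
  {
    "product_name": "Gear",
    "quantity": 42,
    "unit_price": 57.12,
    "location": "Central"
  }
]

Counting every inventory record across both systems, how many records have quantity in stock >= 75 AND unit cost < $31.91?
4

Schema mappings:
- "stock_count" (warehouse_beta) = "quantity" (warehouse_alpha) = quantity
- "price_per_unit" (warehouse_beta) = "unit_price" (warehouse_alpha) = unit cost

Records meeting both conditions in warehouse_beta: 2
Records meeting both conditions in warehouse_alpha: 2

Total: 2 + 2 = 4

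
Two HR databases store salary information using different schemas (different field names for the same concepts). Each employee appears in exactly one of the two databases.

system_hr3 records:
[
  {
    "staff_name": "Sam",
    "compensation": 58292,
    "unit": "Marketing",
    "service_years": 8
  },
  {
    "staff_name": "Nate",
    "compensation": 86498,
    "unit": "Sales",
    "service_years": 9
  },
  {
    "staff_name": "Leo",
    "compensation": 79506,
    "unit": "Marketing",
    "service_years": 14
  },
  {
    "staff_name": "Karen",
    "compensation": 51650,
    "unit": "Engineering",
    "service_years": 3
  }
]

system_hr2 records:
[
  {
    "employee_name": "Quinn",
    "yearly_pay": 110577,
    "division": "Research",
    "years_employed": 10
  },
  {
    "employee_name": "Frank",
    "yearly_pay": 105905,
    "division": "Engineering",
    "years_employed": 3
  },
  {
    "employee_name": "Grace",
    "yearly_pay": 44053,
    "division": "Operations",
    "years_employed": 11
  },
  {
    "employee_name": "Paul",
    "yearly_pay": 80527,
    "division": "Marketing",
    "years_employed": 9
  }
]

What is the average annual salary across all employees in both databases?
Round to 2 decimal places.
77126.00

Schema mapping: "compensation" (system_hr3) = "yearly_pay" (system_hr2) = annual salary

All salaries: [58292, 86498, 79506, 51650, 110577, 105905, 44053, 80527]
Sum: 617008
Count: 8
Average: 617008 / 8 = 77126.00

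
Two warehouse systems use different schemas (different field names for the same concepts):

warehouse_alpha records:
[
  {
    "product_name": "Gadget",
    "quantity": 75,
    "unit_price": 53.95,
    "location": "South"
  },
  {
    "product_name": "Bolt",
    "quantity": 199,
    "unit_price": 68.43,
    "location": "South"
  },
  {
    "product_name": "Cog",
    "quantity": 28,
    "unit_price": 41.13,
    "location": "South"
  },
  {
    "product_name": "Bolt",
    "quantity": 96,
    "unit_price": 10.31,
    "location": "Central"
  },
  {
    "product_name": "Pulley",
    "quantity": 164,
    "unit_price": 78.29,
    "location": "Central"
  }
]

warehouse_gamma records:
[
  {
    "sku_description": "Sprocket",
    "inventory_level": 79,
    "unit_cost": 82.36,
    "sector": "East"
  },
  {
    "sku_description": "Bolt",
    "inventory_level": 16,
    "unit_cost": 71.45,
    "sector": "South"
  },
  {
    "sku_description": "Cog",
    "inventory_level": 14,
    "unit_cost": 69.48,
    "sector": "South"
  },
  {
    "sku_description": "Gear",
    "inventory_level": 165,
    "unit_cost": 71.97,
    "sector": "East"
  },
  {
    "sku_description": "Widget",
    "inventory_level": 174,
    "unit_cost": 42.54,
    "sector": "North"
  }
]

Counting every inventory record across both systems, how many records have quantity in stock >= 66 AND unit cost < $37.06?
1

Schema mappings:
- "quantity" (warehouse_alpha) = "inventory_level" (warehouse_gamma) = quantity
- "unit_price" (warehouse_alpha) = "unit_cost" (warehouse_gamma) = unit cost

Records meeting both conditions in warehouse_alpha: 1
Records meeting both conditions in warehouse_gamma: 0

Total: 1 + 0 = 1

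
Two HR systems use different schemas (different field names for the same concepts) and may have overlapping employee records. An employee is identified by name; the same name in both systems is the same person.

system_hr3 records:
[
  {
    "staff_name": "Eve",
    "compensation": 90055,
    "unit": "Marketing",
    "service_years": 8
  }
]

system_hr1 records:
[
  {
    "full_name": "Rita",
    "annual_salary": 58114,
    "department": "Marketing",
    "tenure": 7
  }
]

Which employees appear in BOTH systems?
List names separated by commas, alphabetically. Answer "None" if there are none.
None

Schema mapping: "staff_name" (system_hr3) = "full_name" (system_hr1) = employee name

Names in system_hr3: ['Eve']
Names in system_hr1: ['Rita']

Intersection: None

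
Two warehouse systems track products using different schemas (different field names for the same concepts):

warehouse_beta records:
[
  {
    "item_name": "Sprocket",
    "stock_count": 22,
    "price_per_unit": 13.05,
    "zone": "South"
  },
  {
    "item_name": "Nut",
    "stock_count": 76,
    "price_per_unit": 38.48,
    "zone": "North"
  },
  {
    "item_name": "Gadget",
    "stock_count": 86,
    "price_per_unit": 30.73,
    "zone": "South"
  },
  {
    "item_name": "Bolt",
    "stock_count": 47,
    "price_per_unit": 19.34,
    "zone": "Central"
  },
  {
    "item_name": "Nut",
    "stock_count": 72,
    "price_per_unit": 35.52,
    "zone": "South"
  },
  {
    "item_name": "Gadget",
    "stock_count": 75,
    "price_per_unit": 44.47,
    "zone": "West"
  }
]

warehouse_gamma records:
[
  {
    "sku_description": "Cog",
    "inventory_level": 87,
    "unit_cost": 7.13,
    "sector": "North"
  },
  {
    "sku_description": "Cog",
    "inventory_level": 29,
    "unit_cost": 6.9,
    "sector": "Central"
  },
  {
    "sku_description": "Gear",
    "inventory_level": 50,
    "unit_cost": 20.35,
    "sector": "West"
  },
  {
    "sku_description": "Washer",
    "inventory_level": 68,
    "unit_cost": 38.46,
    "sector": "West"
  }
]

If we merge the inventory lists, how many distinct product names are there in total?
7

Schema mapping: "item_name" (warehouse_beta) = "sku_description" (warehouse_gamma) = product name

Products in warehouse_beta: ['Bolt', 'Gadget', 'Nut', 'Sprocket']
Products in warehouse_gamma: ['Cog', 'Gear', 'Washer']

Union (unique products): ['Bolt', 'Cog', 'Gadget', 'Gear', 'Nut', 'Sprocket', 'Washer']
Count: 7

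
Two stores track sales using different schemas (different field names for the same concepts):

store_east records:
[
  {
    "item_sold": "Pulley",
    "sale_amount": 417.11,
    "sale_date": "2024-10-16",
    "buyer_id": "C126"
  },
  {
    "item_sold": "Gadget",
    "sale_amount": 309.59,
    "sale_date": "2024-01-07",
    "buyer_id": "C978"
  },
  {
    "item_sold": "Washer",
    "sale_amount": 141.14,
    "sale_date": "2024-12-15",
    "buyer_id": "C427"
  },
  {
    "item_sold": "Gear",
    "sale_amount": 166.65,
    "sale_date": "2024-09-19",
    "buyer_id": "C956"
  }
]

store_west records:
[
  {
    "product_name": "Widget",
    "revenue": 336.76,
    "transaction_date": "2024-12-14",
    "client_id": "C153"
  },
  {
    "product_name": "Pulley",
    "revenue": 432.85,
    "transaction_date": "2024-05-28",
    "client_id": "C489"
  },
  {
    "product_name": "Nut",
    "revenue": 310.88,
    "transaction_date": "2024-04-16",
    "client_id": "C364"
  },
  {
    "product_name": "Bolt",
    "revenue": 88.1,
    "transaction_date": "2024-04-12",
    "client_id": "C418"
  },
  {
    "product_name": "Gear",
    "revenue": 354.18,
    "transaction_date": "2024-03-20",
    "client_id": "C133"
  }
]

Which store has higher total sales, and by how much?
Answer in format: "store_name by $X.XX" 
store_west by $488.28

Schema mapping: "sale_amount" (store_east) = "revenue" (store_west) = sale amount

Total for store_east: 1034.49
Total for store_west: 1522.77

Difference: |1034.49 - 1522.77| = 488.28
store_west has higher sales by $488.28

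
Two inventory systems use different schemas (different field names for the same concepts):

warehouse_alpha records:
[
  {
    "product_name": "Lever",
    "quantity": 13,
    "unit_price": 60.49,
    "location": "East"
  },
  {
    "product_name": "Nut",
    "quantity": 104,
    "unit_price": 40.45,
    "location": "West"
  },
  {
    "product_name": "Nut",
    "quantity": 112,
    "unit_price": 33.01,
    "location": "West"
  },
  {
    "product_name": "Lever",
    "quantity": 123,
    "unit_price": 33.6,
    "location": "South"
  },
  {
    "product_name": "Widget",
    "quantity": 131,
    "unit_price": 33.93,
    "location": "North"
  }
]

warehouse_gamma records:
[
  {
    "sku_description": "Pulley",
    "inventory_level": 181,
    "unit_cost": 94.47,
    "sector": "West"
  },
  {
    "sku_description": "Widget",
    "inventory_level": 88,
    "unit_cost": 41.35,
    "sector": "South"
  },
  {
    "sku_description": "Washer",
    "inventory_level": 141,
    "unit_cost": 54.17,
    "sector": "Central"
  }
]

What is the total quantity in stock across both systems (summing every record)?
893

To reconcile these schemas, identify the field holding the quantity in stock in each system:
1. In warehouse_alpha it is "quantity"
2. In warehouse_gamma it is "inventory_level"

From warehouse_alpha: 13 + 104 + 112 + 123 + 131 = 483
From warehouse_gamma: 181 + 88 + 141 = 410

Total: 483 + 410 = 893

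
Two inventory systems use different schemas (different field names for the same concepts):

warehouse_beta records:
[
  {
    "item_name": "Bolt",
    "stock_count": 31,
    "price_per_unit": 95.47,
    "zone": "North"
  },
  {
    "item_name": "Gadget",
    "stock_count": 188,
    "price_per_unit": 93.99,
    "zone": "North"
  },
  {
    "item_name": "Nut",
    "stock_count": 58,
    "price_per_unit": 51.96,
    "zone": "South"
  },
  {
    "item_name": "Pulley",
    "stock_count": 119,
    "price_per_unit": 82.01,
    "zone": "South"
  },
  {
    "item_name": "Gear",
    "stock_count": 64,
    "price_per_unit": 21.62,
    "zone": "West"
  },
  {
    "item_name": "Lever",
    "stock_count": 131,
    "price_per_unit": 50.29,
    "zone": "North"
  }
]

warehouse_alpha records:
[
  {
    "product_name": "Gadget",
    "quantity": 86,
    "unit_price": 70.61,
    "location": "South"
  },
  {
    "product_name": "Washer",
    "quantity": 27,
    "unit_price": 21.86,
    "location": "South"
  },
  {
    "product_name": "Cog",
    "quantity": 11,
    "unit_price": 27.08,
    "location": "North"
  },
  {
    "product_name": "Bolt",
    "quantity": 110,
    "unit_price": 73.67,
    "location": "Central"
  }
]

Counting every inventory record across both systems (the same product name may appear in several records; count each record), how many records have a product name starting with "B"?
2

Schema mapping: "item_name" (warehouse_beta) = "product_name" (warehouse_alpha) = product name

Records with product name starting with "B" in warehouse_beta: 1
Records with product name starting with "B" in warehouse_alpha: 1

Total: 1 + 1 = 2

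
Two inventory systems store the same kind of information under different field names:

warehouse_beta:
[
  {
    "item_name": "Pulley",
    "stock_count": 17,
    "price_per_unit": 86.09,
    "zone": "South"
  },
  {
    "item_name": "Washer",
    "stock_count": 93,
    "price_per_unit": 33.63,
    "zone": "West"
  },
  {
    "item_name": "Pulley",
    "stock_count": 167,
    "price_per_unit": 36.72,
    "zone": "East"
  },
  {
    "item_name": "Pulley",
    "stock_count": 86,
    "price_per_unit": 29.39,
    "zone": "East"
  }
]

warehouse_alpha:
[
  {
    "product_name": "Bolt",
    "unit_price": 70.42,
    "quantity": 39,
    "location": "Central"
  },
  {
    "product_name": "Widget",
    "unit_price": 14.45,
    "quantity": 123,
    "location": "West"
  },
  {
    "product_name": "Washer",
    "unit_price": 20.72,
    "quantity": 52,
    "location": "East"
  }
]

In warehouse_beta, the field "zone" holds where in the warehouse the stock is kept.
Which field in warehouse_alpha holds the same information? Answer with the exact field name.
location

In warehouse_beta, "zone" holds where in the warehouse the stock is kept.
The fields in warehouse_alpha are: "product_name", "unit_price", "quantity", "location".
"location" is the match: the name refers to the same concept and its values are area labels (e.g. 'Central', 'East').
The other fields ("product_name", "unit_price", "quantity") hold different kinds of data.

So "zone" in warehouse_beta corresponds to "location" in warehouse_alpha.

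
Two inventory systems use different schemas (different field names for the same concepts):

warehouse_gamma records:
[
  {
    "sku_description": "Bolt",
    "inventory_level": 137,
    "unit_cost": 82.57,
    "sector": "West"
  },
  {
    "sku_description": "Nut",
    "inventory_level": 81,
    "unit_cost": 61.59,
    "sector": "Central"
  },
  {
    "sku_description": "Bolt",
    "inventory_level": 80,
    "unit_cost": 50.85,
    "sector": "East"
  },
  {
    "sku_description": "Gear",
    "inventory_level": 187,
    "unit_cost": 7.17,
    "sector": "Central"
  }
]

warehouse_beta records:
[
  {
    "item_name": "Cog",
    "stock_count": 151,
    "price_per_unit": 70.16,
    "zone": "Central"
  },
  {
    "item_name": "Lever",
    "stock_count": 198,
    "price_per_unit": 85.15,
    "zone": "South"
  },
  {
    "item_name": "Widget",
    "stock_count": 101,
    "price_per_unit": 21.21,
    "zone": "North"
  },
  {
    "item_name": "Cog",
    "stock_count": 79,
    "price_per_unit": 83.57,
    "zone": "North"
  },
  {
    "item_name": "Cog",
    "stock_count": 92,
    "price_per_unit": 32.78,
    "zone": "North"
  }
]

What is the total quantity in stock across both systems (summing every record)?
1106

To reconcile these schemas, identify the field holding the quantity in stock in each system:
1. In warehouse_gamma it is "inventory_level"
2. In warehouse_beta it is "stock_count"

From warehouse_gamma: 137 + 81 + 80 + 187 = 485
From warehouse_beta: 151 + 198 + 101 + 79 + 92 = 621

Total: 485 + 621 = 1106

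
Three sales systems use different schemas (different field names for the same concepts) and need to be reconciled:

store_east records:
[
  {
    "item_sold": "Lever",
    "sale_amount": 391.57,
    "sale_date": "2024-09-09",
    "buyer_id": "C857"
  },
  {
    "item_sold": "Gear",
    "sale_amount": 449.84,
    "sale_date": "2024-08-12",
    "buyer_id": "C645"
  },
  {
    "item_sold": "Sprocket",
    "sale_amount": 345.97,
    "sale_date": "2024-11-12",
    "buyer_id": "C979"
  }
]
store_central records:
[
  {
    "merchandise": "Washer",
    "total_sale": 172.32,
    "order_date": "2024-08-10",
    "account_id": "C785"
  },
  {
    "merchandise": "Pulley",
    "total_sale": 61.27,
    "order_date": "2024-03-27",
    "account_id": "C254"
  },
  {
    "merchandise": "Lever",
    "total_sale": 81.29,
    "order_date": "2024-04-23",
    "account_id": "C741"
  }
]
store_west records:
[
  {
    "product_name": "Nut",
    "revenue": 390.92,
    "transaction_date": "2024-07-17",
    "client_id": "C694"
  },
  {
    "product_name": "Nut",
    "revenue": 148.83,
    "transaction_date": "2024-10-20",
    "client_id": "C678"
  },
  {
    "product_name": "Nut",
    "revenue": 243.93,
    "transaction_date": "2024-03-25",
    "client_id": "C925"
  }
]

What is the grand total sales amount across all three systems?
2285.94

Schema reconciliation - all amount fields map to sale amount:

store_east (sale_amount): 1187.38
store_central (total_sale): 314.88
store_west (revenue): 783.68

Grand total: 2285.94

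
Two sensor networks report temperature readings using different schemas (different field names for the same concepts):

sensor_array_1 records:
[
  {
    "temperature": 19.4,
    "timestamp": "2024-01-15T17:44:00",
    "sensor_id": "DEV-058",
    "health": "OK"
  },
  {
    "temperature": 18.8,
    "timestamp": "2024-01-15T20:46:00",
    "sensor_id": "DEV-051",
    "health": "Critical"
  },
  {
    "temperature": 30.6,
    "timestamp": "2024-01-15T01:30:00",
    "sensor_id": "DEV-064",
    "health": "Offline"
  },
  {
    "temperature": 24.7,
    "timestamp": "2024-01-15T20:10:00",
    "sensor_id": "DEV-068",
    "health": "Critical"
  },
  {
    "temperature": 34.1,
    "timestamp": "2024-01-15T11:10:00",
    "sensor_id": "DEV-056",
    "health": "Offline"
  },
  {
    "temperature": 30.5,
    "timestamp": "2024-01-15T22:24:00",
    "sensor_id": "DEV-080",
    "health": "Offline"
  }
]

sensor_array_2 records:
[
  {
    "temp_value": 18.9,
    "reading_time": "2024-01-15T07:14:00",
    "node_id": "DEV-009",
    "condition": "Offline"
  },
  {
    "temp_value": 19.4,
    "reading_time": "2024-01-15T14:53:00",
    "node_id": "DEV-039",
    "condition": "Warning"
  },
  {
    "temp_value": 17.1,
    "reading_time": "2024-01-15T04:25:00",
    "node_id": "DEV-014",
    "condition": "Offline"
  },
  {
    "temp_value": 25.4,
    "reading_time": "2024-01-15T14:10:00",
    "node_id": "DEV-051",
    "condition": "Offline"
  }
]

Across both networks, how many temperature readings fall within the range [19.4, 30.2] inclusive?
4

Schema mapping: "temperature" (sensor_array_1) = "temp_value" (sensor_array_2) = temperature

Readings in [19.4, 30.2] from sensor_array_1: 2
Readings in [19.4, 30.2] from sensor_array_2: 2

Total count: 2 + 2 = 4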